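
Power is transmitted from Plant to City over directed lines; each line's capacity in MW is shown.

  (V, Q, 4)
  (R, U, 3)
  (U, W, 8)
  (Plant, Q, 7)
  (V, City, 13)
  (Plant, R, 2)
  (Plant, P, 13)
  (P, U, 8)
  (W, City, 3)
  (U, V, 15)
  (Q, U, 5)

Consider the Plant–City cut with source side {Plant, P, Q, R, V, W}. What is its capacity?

Edges leaving {Plant, P, Q, R, V, W}: P→U (8), Q→U (5), R→U (3), V→City (13), W→City (3).
Cut capacity = 8 + 5 + 3 + 13 + 3 = 32.

32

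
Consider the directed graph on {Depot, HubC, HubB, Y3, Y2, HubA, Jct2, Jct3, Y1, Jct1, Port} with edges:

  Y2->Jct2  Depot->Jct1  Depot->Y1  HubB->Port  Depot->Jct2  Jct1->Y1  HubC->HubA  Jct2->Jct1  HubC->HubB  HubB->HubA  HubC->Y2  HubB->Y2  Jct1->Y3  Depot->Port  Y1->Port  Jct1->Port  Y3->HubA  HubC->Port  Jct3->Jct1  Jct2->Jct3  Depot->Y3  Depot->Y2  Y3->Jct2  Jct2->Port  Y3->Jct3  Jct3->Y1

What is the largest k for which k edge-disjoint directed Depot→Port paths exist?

Assign every edge capacity 1; by Menger, the answer equals the max flow.
Path Depot→Port (+1); total 1.
Path Depot→Jct2→Port (+1); total 2.
Path Depot→Y1→Port (+1); total 3.
Path Depot→Jct1→Port (+1); total 4.
No residual Depot→Port path; max flow = 4.
Certifying cut of size 4: {Depot→Port, Jct1→Port, Jct2→Port, Y1→Port}.

4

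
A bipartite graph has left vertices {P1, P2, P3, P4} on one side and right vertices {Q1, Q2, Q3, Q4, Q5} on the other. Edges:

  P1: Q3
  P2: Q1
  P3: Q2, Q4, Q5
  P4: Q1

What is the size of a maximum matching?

3

Unit-capacity flow: source→left, listed edges, right→sink; max matching = max flow.
Augmenting path P1→Q3 (+1); matched 1.
Augmenting path P2→Q1 (+1); matched 2.
Augmenting path P3→Q2 (+1); matched 3.
No augmenting path remains; maximum matching = 3.
König certificate: {P1, P3, Q1} is a vertex cover of size 3 (every listed pair touches it), so no matching can be larger.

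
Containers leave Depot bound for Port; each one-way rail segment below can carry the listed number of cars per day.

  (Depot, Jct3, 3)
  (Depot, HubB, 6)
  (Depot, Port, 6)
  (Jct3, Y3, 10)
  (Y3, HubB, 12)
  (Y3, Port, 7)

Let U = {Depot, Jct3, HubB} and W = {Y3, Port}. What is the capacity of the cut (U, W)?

Edges leaving {Depot, Jct3, HubB}: Depot→Port (6), Jct3→Y3 (10).
Cut capacity = 6 + 10 = 16.

16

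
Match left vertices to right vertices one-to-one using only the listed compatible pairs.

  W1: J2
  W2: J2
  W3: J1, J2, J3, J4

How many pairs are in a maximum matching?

2

Unit-capacity flow: source→left, listed edges, right→sink; max matching = max flow.
Augmenting path W1→J2 (+1); matched 1.
Augmenting path W3→J1 (+1); matched 2.
No augmenting path remains; maximum matching = 2.
König certificate: {W3, J2} is a vertex cover of size 2 (every listed pair touches it), so no matching can be larger.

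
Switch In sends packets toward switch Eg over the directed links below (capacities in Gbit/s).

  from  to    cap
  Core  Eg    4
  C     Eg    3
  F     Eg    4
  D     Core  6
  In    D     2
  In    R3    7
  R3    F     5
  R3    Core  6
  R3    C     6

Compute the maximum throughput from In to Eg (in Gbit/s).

9

Augment In→D→Core→Eg: bottleneck 2, flow now 2.
Augment In→R3→Core→Eg: bottleneck 2, flow now 4.
Augment In→R3→C→Eg: bottleneck 3, flow now 7.
Augment In→R3→F→Eg: bottleneck 2, flow now 9.
No augmenting path remains; maximum flow = 9.
In the residual graph, reachable from In: {In}.
Min-cut edges: In→D (2), In→R3 (7); capacity 2 + 7 = 9.
This cut is saturated, so no flow can exceed 9.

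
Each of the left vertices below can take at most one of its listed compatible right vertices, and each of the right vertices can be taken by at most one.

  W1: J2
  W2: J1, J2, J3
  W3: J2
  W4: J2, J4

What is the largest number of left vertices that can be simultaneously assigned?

3

Unit-capacity flow: source→left, listed edges, right→sink; max matching = max flow.
Augmenting path W1→J2 (+1); matched 1.
Augmenting path W2→J1 (+1); matched 2.
Augmenting path W4→J4 (+1); matched 3.
No augmenting path remains; maximum matching = 3.
König certificate: {W2, W4, J2} is a vertex cover of size 3 (every listed pair touches it), so no matching can be larger.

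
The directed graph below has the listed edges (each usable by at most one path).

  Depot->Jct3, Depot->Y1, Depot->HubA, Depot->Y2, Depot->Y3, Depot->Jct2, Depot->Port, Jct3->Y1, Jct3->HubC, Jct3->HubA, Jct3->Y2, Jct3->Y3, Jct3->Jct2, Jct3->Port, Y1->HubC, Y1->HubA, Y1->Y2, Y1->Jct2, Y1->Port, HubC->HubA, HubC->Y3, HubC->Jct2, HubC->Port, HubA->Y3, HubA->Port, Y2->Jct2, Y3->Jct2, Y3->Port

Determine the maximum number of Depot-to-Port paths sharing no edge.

Assign every edge capacity 1; by Menger, the answer equals the max flow.
Path Depot→Port (+1); total 1.
Path Depot→Jct3→Port (+1); total 2.
Path Depot→Y1→Port (+1); total 3.
Path Depot→HubA→Port (+1); total 4.
Path Depot→Y3→Port (+1); total 5.
No residual Depot→Port path; max flow = 5.
Certifying cut of size 5: {Depot→HubA, Depot→Jct3, Depot→Port, Depot→Y1, Depot→Y3}.

5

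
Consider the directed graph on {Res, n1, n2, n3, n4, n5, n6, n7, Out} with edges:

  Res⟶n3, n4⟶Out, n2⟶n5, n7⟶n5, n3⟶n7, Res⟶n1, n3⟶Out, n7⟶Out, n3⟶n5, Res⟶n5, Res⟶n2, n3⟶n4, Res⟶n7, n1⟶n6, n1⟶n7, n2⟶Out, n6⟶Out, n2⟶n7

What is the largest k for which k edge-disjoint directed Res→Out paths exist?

Assign every edge capacity 1; by Menger, the answer equals the max flow.
Path Res→n2→Out (+1); total 1.
Path Res→n3→Out (+1); total 2.
Path Res→n7→Out (+1); total 3.
Path Res→n1→n6→Out (+1); total 4.
No residual Res→Out path; max flow = 4.
Certifying cut of size 4: {Res→n1, Res→n2, Res→n3, Res→n7}.

4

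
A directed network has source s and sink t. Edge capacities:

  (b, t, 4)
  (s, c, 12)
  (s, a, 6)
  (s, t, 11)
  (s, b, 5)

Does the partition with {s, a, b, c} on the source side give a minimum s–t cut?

Given cut capacity: 11 + 4 = 15.
Augment s→t: bottleneck 11, flow now 11.
Augment s→b→t: bottleneck 4, flow now 15.
No augmenting path remains; maximum flow = 15.
Cut capacity 15 equals the max flow, so it is a minimum cut.

Yes — it is a minimum cut (capacity 15).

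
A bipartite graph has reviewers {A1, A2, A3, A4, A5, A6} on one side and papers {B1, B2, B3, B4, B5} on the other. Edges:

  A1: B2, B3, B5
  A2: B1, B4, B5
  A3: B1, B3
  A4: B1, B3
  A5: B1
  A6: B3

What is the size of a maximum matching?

Unit-capacity flow: source→left, listed edges, right→sink; max matching = max flow.
Augmenting path A1→B2 (+1); matched 1.
Augmenting path A2→B1 (+1); matched 2.
Augmenting path A3→B3 (+1); matched 3.
Augmenting path A4→B1→A2→B4 (+1); matched 4.
No augmenting path remains; maximum matching = 4.
König certificate: {A1, A2, B1, B3} is a vertex cover of size 4 (every listed pair touches it), so no matching can be larger.

4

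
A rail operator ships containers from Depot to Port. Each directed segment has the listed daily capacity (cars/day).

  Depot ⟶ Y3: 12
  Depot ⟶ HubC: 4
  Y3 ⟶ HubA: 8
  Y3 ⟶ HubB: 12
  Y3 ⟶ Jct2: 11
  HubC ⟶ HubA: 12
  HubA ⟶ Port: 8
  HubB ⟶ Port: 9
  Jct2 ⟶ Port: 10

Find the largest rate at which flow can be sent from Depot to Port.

Augment Depot→Y3→HubA→Port: bottleneck 8, flow now 8.
Augment Depot→Y3→HubB→Port: bottleneck 4, flow now 12.
Augment Depot→HubC→HubA→Y3→HubB→Port: bottleneck 4, flow now 16. (uses reverse residual edge)
No augmenting path remains; maximum flow = 16.
In the residual graph, reachable from Depot: {Depot}.
Min-cut edges: Depot→Y3 (12), Depot→HubC (4); capacity 12 + 4 = 16.
This cut is saturated, so no flow can exceed 16.

16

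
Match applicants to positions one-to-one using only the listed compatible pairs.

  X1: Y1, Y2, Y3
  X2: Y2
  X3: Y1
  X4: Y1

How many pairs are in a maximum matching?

Unit-capacity flow: source→left, listed edges, right→sink; max matching = max flow.
Augmenting path X1→Y1 (+1); matched 1.
Augmenting path X2→Y2 (+1); matched 2.
Augmenting path X3→Y1→X1→Y3 (+1); matched 3.
No augmenting path remains; maximum matching = 3.
König certificate: {X1, X2, Y1} is a vertex cover of size 3 (every listed pair touches it), so no matching can be larger.

3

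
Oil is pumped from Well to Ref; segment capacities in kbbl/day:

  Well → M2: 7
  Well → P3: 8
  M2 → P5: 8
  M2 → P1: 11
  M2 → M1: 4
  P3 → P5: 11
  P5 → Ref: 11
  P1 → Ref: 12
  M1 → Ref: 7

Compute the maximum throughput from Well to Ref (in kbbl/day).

Augment Well→M2→P5→Ref: bottleneck 7, flow now 7.
Augment Well→P3→P5→Ref: bottleneck 4, flow now 11.
Augment Well→P3→P5→M2→P1→Ref: bottleneck 4, flow now 15. (uses reverse residual edge)
No augmenting path remains; maximum flow = 15.
In the residual graph, reachable from Well: {Well}.
Min-cut edges: Well→M2 (7), Well→P3 (8); capacity 7 + 8 = 15.
This cut is saturated, so no flow can exceed 15.

15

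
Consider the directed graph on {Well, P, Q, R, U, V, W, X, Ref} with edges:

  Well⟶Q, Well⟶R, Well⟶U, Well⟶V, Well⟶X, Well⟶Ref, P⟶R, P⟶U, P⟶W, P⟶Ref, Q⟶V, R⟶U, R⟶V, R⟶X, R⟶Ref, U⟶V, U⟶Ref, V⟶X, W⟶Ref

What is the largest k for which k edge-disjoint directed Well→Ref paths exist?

3

Assign every edge capacity 1; by Menger, the answer equals the max flow.
Path Well→Ref (+1); total 1.
Path Well→R→Ref (+1); total 2.
Path Well→U→Ref (+1); total 3.
No residual Well→Ref path; max flow = 3.
Certifying cut of size 3: {Well→R, Well→Ref, Well→U}.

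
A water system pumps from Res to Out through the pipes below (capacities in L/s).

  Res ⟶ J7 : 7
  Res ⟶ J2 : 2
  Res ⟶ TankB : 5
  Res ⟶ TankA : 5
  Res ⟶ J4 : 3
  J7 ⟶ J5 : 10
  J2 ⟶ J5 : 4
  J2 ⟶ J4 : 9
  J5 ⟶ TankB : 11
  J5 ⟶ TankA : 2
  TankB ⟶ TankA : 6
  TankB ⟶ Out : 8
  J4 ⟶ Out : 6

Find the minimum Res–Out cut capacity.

13

Augment Res→TankB→Out: bottleneck 5, flow now 5.
Augment Res→J4→Out: bottleneck 3, flow now 8.
Augment Res→J2→J4→Out: bottleneck 2, flow now 10.
Augment Res→J7→J5→TankB→Out: bottleneck 3, flow now 13.
No augmenting path remains; maximum flow = 13.
By max-flow min-cut, the minimum cut capacity equals the max flow.
In the residual graph, reachable from Res: {Res, J7, J5, TankB, TankA}.
Min-cut edges: Res→J2 (2), Res→J4 (3), TankB→Out (8); capacity 2 + 3 + 8 = 13.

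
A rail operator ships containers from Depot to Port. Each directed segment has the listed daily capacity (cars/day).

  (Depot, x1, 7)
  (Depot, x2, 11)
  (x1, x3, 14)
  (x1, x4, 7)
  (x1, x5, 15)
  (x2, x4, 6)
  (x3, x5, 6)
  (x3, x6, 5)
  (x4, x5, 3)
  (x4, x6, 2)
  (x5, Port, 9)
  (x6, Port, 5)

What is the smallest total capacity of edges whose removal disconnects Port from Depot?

Augment Depot→x1→x5→Port: bottleneck 7, flow now 7.
Augment Depot→x2→x4→x5→Port: bottleneck 2, flow now 9.
Augment Depot→x2→x4→x6→Port: bottleneck 2, flow now 11.
Augment Depot→x2→x4→x5→x1→x3→x6→Port: bottleneck 1, flow now 12. (uses reverse residual edge)
No augmenting path remains; maximum flow = 12.
By max-flow min-cut, the minimum cut capacity equals the max flow.
In the residual graph, reachable from Depot: {Depot, x2, x4}.
Min-cut edges: Depot→x1 (7), x4→x5 (3), x4→x6 (2); capacity 7 + 3 + 2 = 12.

12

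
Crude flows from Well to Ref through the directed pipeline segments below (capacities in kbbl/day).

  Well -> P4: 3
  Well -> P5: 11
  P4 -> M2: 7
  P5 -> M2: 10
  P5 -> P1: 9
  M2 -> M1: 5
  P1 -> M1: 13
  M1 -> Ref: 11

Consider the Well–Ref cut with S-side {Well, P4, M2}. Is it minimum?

No — its capacity is 16, but the minimum cut has capacity 11.

Given cut capacity: 11 + 5 = 16.
Augment Well→P4→M2→M1→Ref: bottleneck 3, flow now 3.
Augment Well→P5→M2→M1→Ref: bottleneck 2, flow now 5.
Augment Well→P5→P1→M1→Ref: bottleneck 6, flow now 11.
No augmenting path remains; maximum flow = 11.
In the residual graph, reachable from Well: {Well, P4, P5, M2, P1, M1}.
Min-cut edges: M1→Ref (11); capacity 11 = 11.
Cut capacity 16 exceeds the max flow 11, so it is not minimum.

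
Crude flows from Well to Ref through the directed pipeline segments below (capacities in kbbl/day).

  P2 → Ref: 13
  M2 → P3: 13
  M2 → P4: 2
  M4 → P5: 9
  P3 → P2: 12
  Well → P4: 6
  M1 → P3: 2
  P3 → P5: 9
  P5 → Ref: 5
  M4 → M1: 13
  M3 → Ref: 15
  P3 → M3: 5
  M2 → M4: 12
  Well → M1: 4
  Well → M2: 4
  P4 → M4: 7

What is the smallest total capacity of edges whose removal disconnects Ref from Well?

Augment Well→M1→P3→P5→Ref: bottleneck 2, flow now 2.
Augment Well→P4→M4→P5→Ref: bottleneck 3, flow now 5.
Augment Well→M2→P3→M3→Ref: bottleneck 4, flow now 9.
Augment Well→P4→M4→P5→P3→M3→Ref: bottleneck 1, flow now 10. (uses reverse residual edge)
Augment Well→P4→M4→P5→P3→P2→Ref: bottleneck 1, flow now 11. (uses reverse residual edge)
No augmenting path remains; maximum flow = 11.
By max-flow min-cut, the minimum cut capacity equals the max flow.
In the residual graph, reachable from Well: {Well, M1, P4, M4, P5}.
Min-cut edges: Well→M2 (4), M1→P3 (2), P5→Ref (5); capacity 4 + 2 + 5 = 11.

11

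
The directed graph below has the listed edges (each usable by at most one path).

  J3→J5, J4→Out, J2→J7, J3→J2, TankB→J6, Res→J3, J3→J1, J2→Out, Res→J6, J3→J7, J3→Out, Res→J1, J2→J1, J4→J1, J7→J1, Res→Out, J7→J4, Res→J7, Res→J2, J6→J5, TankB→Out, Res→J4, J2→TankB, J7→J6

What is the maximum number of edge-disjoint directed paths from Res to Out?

4

Assign every edge capacity 1; by Menger, the answer equals the max flow.
Path Res→Out (+1); total 1.
Path Res→J3→Out (+1); total 2.
Path Res→J2→Out (+1); total 3.
Path Res→J4→Out (+1); total 4.
No residual Res→Out path; max flow = 4.
Certifying cut of size 4: {J4→Out, Res→J2, Res→J3, Res→Out}.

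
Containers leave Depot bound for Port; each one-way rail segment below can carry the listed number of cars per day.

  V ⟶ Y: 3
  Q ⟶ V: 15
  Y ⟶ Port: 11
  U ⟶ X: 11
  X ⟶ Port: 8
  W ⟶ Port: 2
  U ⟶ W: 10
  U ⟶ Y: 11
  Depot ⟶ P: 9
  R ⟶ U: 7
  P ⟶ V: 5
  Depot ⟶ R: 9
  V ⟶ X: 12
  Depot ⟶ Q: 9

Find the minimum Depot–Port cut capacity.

Augment Depot→P→V→X→Port: bottleneck 5, flow now 5.
Augment Depot→Q→V→X→Port: bottleneck 3, flow now 8.
Augment Depot→Q→V→Y→Port: bottleneck 3, flow now 11.
Augment Depot→R→U→W→Port: bottleneck 2, flow now 13.
Augment Depot→R→U→Y→Port: bottleneck 5, flow now 18.
No augmenting path remains; maximum flow = 18.
By max-flow min-cut, the minimum cut capacity equals the max flow.
In the residual graph, reachable from Depot: {Depot, P, Q, R, V, X}.
Min-cut edges: R→U (7), V→Y (3), X→Port (8); capacity 7 + 3 + 8 = 18.

18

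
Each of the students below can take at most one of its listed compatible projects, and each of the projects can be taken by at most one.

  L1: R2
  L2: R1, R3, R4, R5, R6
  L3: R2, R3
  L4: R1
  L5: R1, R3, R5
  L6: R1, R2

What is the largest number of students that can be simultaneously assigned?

Unit-capacity flow: source→left, listed edges, right→sink; max matching = max flow.
Augmenting path L1→R2 (+1); matched 1.
Augmenting path L2→R1 (+1); matched 2.
Augmenting path L3→R3 (+1); matched 3.
Augmenting path L5→R5 (+1); matched 4.
Augmenting path L4→R1→L2→R4 (+1); matched 5.
No augmenting path remains; maximum matching = 5.
König certificate: {L2, L3, L5, R1, R2} is a vertex cover of size 5 (every listed pair touches it), so no matching can be larger.

5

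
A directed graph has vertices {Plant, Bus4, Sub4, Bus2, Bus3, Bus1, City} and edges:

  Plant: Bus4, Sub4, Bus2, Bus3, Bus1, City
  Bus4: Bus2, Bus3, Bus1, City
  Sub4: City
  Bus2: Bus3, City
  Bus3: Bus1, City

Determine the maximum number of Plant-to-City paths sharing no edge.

Assign every edge capacity 1; by Menger, the answer equals the max flow.
Path Plant→City (+1); total 1.
Path Plant→Bus4→City (+1); total 2.
Path Plant→Sub4→City (+1); total 3.
Path Plant→Bus2→City (+1); total 4.
Path Plant→Bus3→City (+1); total 5.
No residual Plant→City path; max flow = 5.
Certifying cut of size 5: {Plant→Bus2, Plant→Bus3, Plant→Bus4, Plant→City, Plant→Sub4}.

5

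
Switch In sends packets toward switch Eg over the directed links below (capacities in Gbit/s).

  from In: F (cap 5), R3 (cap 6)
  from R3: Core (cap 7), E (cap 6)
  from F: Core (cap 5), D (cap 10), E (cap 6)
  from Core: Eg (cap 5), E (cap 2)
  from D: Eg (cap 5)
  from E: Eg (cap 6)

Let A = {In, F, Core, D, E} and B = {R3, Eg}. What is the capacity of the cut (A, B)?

22

Edges leaving {In, F, Core, D, E}: In→R3 (6), Core→Eg (5), D→Eg (5), E→Eg (6).
Cut capacity = 6 + 5 + 5 + 6 = 22.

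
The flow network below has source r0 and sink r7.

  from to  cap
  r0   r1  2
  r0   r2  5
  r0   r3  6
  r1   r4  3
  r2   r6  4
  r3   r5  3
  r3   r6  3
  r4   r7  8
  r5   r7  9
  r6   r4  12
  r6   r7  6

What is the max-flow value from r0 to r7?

12

Augment r0→r1→r4→r7: bottleneck 2, flow now 2.
Augment r0→r2→r6→r7: bottleneck 4, flow now 6.
Augment r0→r3→r5→r7: bottleneck 3, flow now 9.
Augment r0→r3→r6→r7: bottleneck 2, flow now 11.
Augment r0→r3→r6→r4→r7: bottleneck 1, flow now 12.
No augmenting path remains; maximum flow = 12.
In the residual graph, reachable from r0: {r0, r2}.
Min-cut edges: r0→r1 (2), r0→r3 (6), r2→r6 (4); capacity 2 + 6 + 4 = 12.
This cut is saturated, so no flow can exceed 12.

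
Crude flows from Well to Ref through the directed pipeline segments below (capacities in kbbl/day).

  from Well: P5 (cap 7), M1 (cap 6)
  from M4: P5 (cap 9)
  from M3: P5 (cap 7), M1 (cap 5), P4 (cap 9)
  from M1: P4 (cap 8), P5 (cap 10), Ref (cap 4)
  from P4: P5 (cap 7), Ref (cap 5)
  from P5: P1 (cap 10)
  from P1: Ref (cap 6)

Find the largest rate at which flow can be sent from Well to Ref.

Augment Well→M1→Ref: bottleneck 4, flow now 4.
Augment Well→M1→P4→Ref: bottleneck 2, flow now 6.
Augment Well→P5→P1→Ref: bottleneck 6, flow now 12.
No augmenting path remains; maximum flow = 12.
In the residual graph, reachable from Well: {Well, P5, P1}.
Min-cut edges: Well→M1 (6), P1→Ref (6); capacity 6 + 6 = 12.
This cut is saturated, so no flow can exceed 12.

12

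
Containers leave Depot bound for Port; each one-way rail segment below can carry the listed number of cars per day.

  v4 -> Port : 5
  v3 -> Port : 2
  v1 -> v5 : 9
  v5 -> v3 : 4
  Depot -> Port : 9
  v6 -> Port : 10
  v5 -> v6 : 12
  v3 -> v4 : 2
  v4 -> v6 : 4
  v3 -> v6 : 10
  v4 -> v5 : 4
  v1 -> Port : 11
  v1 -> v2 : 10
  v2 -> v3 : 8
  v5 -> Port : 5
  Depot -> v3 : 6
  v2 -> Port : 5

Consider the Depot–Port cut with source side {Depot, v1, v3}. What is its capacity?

Edges leaving {Depot, v1, v3}: Depot→Port (9), v1→v2 (10), v1→v5 (9), v1→Port (11), v3→v4 (2), v3→v6 (10), v3→Port (2).
Cut capacity = 9 + 10 + 9 + 11 + 2 + 10 + 2 = 53.

53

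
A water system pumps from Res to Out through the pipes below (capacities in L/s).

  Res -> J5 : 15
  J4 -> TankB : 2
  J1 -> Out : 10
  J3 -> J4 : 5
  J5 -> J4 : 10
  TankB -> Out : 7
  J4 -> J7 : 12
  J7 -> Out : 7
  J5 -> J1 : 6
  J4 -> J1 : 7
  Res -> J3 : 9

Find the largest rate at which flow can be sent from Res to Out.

19

Augment Res→J5→J1→Out: bottleneck 6, flow now 6.
Augment Res→J5→J4→J7→Out: bottleneck 7, flow now 13.
Augment Res→J5→J4→J1→Out: bottleneck 2, flow now 15.
Augment Res→J3→J4→J1→Out: bottleneck 2, flow now 17.
Augment Res→J3→J4→TankB→Out: bottleneck 2, flow now 19.
No augmenting path remains; maximum flow = 19.
In the residual graph, reachable from Res: {Res, J5, J3, J4, J7, J1}.
Min-cut edges: J4→TankB (2), J7→Out (7), J1→Out (10); capacity 2 + 7 + 10 = 19.
This cut is saturated, so no flow can exceed 19.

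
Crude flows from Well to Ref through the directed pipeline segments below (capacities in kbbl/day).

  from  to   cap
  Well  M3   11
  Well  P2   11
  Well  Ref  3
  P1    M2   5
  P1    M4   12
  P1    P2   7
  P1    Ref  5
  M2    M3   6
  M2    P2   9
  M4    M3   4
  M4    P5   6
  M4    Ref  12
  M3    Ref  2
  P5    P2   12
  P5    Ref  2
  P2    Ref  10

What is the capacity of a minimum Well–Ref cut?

15

Augment Well→Ref: bottleneck 3, flow now 3.
Augment Well→M3→Ref: bottleneck 2, flow now 5.
Augment Well→P2→Ref: bottleneck 10, flow now 15.
No augmenting path remains; maximum flow = 15.
By max-flow min-cut, the minimum cut capacity equals the max flow.
In the residual graph, reachable from Well: {Well, M3, P2}.
Min-cut edges: Well→Ref (3), M3→Ref (2), P2→Ref (10); capacity 3 + 2 + 10 = 15.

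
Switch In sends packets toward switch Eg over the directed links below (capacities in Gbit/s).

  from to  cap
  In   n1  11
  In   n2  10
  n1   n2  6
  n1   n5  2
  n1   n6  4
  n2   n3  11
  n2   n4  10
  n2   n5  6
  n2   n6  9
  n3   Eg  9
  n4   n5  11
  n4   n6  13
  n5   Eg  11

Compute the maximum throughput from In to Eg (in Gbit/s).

Augment In→n1→n5→Eg: bottleneck 2, flow now 2.
Augment In→n2→n3→Eg: bottleneck 9, flow now 11.
Augment In→n2→n5→Eg: bottleneck 1, flow now 12.
Augment In→n1→n2→n5→Eg: bottleneck 5, flow now 17.
Augment In→n1→n2→n4→n5→Eg: bottleneck 1, flow now 18.
No augmenting path remains; maximum flow = 18.
In the residual graph, reachable from In: {In, n1, n6}.
Min-cut edges: In→n2 (10), n1→n2 (6), n1→n5 (2); capacity 10 + 6 + 2 = 18.
This cut is saturated, so no flow can exceed 18.

18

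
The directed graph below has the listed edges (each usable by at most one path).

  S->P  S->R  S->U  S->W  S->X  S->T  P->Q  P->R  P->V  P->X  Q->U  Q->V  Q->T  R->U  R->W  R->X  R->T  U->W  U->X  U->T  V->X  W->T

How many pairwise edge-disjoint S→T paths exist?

Assign every edge capacity 1; by Menger, the answer equals the max flow.
Path S→T (+1); total 1.
Path S→R→T (+1); total 2.
Path S→U→T (+1); total 3.
Path S→W→T (+1); total 4.
Path S→P→Q→T (+1); total 5.
No residual S→T path; max flow = 5.
Certifying cut of size 5: {S→P, S→R, S→T, S→U, S→W}.

5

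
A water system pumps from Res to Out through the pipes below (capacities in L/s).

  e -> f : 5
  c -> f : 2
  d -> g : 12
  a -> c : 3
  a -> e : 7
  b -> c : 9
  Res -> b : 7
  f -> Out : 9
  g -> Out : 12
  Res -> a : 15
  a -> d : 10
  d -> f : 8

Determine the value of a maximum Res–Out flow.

Augment Res→a→c→f→Out: bottleneck 2, flow now 2.
Augment Res→a→d→f→Out: bottleneck 7, flow now 9.
Augment Res→a→d→g→Out: bottleneck 3, flow now 12.
Augment Res→a→e→f→d→g→Out: bottleneck 3, flow now 15. (uses reverse residual edge)
Augment Res→b→c→a→e→f→d→g→Out: bottleneck 2, flow now 17. (uses reverse residual edge)
No augmenting path remains; maximum flow = 17.
In the residual graph, reachable from Res: {Res, b, c}.
Min-cut edges: Res→a (15), c→f (2); capacity 15 + 2 = 17.
This cut is saturated, so no flow can exceed 17.

17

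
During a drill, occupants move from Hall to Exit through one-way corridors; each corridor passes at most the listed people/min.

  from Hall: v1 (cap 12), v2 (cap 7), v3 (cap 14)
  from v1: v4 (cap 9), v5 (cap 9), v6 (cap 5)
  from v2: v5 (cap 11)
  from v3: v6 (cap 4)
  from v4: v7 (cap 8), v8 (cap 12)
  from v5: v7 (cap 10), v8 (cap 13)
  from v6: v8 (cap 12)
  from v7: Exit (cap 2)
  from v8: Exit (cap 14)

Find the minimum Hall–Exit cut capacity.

Augment Hall→v1→v4→v7→Exit: bottleneck 2, flow now 2.
Augment Hall→v1→v4→v8→Exit: bottleneck 7, flow now 9.
Augment Hall→v1→v5→v8→Exit: bottleneck 3, flow now 12.
Augment Hall→v2→v5→v8→Exit: bottleneck 4, flow now 16.
No augmenting path remains; maximum flow = 16.
By max-flow min-cut, the minimum cut capacity equals the max flow.
In the residual graph, reachable from Hall: {Hall, v1, v2, v3, v4, v5, v6, v7, v8}.
Min-cut edges: v7→Exit (2), v8→Exit (14); capacity 2 + 14 = 16.

16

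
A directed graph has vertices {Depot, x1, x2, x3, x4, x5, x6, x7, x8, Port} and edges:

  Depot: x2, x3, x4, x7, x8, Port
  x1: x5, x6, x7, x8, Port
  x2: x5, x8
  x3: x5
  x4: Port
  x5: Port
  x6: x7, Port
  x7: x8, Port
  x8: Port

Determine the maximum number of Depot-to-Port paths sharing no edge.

Assign every edge capacity 1; by Menger, the answer equals the max flow.
Path Depot→Port (+1); total 1.
Path Depot→x4→Port (+1); total 2.
Path Depot→x7→Port (+1); total 3.
Path Depot→x8→Port (+1); total 4.
Path Depot→x2→x5→Port (+1); total 5.
No residual Depot→Port path; max flow = 5.
Certifying cut of size 5: {Depot→Port, Depot→x4, Depot→x7, x5→Port, x8→Port}.

5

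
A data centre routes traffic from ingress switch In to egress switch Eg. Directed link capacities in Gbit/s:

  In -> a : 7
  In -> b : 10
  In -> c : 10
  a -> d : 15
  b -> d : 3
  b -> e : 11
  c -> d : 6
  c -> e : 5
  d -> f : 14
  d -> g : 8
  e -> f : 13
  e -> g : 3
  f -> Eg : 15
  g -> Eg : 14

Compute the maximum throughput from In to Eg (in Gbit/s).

26

Augment In→a→d→f→Eg: bottleneck 7, flow now 7.
Augment In→b→d→f→Eg: bottleneck 3, flow now 10.
Augment In→b→e→f→Eg: bottleneck 5, flow now 15.
Augment In→b→e→g→Eg: bottleneck 2, flow now 17.
Augment In→c→d→g→Eg: bottleneck 6, flow now 23.
Augment In→c→e→g→Eg: bottleneck 1, flow now 24.
Augment In→c→e→f→d→g→Eg: bottleneck 2, flow now 26. (uses reverse residual edge)
No augmenting path remains; maximum flow = 26.
In the residual graph, reachable from In: {In, a, b, c, d, e, f}.
Min-cut edges: d→g (8), e→g (3), f→Eg (15); capacity 8 + 3 + 15 = 26.
This cut is saturated, so no flow can exceed 26.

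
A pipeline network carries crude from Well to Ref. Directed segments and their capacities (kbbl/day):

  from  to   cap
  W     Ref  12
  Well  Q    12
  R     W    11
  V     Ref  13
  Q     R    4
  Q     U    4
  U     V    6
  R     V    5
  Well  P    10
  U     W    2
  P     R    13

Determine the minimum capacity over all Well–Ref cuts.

Augment Well→P→R→V→Ref: bottleneck 5, flow now 5.
Augment Well→P→R→W→Ref: bottleneck 5, flow now 10.
Augment Well→Q→R→W→Ref: bottleneck 4, flow now 14.
Augment Well→Q→U→V→Ref: bottleneck 4, flow now 18.
No augmenting path remains; maximum flow = 18.
By max-flow min-cut, the minimum cut capacity equals the max flow.
In the residual graph, reachable from Well: {Well, Q}.
Min-cut edges: Well→P (10), Q→R (4), Q→U (4); capacity 10 + 4 + 4 = 18.

18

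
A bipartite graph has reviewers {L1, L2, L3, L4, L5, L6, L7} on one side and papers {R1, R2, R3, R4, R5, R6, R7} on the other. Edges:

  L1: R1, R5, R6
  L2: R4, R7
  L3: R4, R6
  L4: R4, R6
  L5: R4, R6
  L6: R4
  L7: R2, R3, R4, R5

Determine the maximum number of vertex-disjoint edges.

Unit-capacity flow: source→left, listed edges, right→sink; max matching = max flow.
Augmenting path L1→R1 (+1); matched 1.
Augmenting path L2→R4 (+1); matched 2.
Augmenting path L3→R6 (+1); matched 3.
Augmenting path L7→R2 (+1); matched 4.
Augmenting path L4→R4→L2→R7 (+1); matched 5.
No augmenting path remains; maximum matching = 5.
König certificate: {L1, L2, L7, R4, R6} is a vertex cover of size 5 (every listed pair touches it), so no matching can be larger.

5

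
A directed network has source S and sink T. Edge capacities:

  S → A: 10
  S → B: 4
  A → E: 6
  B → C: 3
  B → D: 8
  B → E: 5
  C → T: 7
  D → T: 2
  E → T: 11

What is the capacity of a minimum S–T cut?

Augment S→A→E→T: bottleneck 6, flow now 6.
Augment S→B→C→T: bottleneck 3, flow now 9.
Augment S→B→D→T: bottleneck 1, flow now 10.
No augmenting path remains; maximum flow = 10.
By max-flow min-cut, the minimum cut capacity equals the max flow.
In the residual graph, reachable from S: {S, A}.
Min-cut edges: S→B (4), A→E (6); capacity 4 + 6 = 10.

10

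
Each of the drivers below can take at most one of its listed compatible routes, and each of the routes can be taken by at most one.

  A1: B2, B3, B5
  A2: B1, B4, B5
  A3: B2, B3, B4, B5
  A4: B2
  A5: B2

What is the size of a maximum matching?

4

Unit-capacity flow: source→left, listed edges, right→sink; max matching = max flow.
Augmenting path A1→B2 (+1); matched 1.
Augmenting path A2→B1 (+1); matched 2.
Augmenting path A3→B3 (+1); matched 3.
Augmenting path A4→B2→A1→B5 (+1); matched 4.
No augmenting path remains; maximum matching = 4.
König certificate: {A1, A2, A3, B2} is a vertex cover of size 4 (every listed pair touches it), so no matching can be larger.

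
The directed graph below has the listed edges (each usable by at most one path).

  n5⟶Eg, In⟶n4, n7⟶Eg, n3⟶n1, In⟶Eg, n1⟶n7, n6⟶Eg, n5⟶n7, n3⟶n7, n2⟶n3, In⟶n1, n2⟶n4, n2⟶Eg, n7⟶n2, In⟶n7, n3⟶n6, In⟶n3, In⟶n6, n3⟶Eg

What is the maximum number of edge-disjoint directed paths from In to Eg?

Assign every edge capacity 1; by Menger, the answer equals the max flow.
Path In→Eg (+1); total 1.
Path In→n3→Eg (+1); total 2.
Path In→n6→Eg (+1); total 3.
Path In→n7→Eg (+1); total 4.
Path In→n1→n7→n2→Eg (+1); total 5.
No residual In→Eg path; max flow = 5.
Certifying cut of size 5: {In→Eg, In→n1, In→n3, In→n6, In→n7}.

5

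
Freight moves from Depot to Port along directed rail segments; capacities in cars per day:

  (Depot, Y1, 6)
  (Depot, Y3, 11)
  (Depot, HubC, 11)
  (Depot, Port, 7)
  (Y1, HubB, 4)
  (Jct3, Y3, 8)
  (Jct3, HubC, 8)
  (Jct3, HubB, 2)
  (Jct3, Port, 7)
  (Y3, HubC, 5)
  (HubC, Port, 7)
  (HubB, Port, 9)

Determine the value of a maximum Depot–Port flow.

Augment Depot→Port: bottleneck 7, flow now 7.
Augment Depot→HubC→Port: bottleneck 7, flow now 14.
Augment Depot→Y1→HubB→Port: bottleneck 4, flow now 18.
No augmenting path remains; maximum flow = 18.
In the residual graph, reachable from Depot: {Depot, Y1, Y3, HubC}.
Min-cut edges: Depot→Port (7), Y1→HubB (4), HubC→Port (7); capacity 7 + 4 + 7 = 18.
This cut is saturated, so no flow can exceed 18.

18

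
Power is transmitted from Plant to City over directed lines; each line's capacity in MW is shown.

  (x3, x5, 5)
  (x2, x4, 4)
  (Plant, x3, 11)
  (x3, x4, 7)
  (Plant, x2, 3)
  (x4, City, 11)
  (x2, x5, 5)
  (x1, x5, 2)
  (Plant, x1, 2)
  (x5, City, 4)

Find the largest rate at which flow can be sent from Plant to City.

14

Augment Plant→x1→x5→City: bottleneck 2, flow now 2.
Augment Plant→x2→x4→City: bottleneck 3, flow now 5.
Augment Plant→x3→x4→City: bottleneck 7, flow now 12.
Augment Plant→x3→x5→City: bottleneck 2, flow now 14.
No augmenting path remains; maximum flow = 14.
In the residual graph, reachable from Plant: {Plant, x1, x3, x5}.
Min-cut edges: Plant→x2 (3), x3→x4 (7), x5→City (4); capacity 3 + 7 + 4 = 14.
This cut is saturated, so no flow can exceed 14.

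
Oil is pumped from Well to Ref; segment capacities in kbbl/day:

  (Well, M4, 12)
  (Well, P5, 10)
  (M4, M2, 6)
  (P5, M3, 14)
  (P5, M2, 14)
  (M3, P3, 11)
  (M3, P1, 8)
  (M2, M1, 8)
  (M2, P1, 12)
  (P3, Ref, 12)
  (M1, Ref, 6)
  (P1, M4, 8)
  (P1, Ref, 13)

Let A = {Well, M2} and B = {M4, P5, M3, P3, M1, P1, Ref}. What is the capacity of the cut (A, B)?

Edges leaving {Well, M2}: Well→M4 (12), Well→P5 (10), M2→M1 (8), M2→P1 (12).
Cut capacity = 12 + 10 + 8 + 12 = 42.

42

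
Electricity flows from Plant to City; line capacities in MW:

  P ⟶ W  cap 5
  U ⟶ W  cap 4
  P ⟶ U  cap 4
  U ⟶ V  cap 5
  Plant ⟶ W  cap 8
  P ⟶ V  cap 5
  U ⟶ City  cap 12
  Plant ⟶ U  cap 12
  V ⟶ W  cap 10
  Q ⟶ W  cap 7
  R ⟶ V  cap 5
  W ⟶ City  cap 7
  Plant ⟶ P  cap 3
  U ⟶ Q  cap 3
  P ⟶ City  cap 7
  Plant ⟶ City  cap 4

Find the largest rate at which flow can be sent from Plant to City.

26

Augment Plant→City: bottleneck 4, flow now 4.
Augment Plant→P→City: bottleneck 3, flow now 7.
Augment Plant→U→City: bottleneck 12, flow now 19.
Augment Plant→W→City: bottleneck 7, flow now 26.
No augmenting path remains; maximum flow = 26.
In the residual graph, reachable from Plant: {Plant, W}.
Min-cut edges: Plant→P (3), Plant→U (12), Plant→City (4), W→City (7); capacity 3 + 12 + 4 + 7 = 26.
This cut is saturated, so no flow can exceed 26.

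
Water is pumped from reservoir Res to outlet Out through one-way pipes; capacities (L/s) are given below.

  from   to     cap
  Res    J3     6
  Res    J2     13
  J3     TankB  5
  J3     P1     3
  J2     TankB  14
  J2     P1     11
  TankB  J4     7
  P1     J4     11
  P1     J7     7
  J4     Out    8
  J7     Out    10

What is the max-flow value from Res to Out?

15

Augment Res→J3→TankB→J4→Out: bottleneck 5, flow now 5.
Augment Res→J3→P1→J4→Out: bottleneck 1, flow now 6.
Augment Res→J2→TankB→J4→Out: bottleneck 2, flow now 8.
Augment Res→J2→P1→J7→Out: bottleneck 7, flow now 15.
No augmenting path remains; maximum flow = 15.
In the residual graph, reachable from Res: {Res, J3, J2, TankB, P1, J4}.
Min-cut edges: P1→J7 (7), J4→Out (8); capacity 7 + 8 = 15.
This cut is saturated, so no flow can exceed 15.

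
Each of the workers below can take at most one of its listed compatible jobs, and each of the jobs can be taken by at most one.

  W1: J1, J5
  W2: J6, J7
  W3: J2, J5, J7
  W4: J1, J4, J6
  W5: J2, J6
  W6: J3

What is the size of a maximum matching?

6

Unit-capacity flow: source→left, listed edges, right→sink; max matching = max flow.
Augmenting path W1→J1 (+1); matched 1.
Augmenting path W2→J6 (+1); matched 2.
Augmenting path W3→J2 (+1); matched 3.
Augmenting path W4→J4 (+1); matched 4.
Augmenting path W6→J3 (+1); matched 5.
Augmenting path W5→J2→W3→J5 (+1); matched 6.
No augmenting path remains; maximum matching = 6.
König certificate: {W1, W2, W3, W4, W5, W6} is a vertex cover of size 6 (every listed pair touches it), so no matching can be larger.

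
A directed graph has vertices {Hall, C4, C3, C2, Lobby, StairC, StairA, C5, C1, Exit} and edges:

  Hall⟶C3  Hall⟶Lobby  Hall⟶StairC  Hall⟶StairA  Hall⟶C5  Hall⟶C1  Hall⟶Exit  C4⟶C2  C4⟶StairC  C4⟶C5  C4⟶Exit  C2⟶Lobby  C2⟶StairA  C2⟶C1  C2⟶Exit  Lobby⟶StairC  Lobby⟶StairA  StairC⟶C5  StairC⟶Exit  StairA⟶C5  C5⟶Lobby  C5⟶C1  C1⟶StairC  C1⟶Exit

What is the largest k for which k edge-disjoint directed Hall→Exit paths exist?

Assign every edge capacity 1; by Menger, the answer equals the max flow.
Path Hall→Exit (+1); total 1.
Path Hall→StairC→Exit (+1); total 2.
Path Hall→C1→Exit (+1); total 3.
No residual Hall→Exit path; max flow = 3.
Certifying cut of size 3: {C1→Exit, Hall→Exit, StairC→Exit}.

3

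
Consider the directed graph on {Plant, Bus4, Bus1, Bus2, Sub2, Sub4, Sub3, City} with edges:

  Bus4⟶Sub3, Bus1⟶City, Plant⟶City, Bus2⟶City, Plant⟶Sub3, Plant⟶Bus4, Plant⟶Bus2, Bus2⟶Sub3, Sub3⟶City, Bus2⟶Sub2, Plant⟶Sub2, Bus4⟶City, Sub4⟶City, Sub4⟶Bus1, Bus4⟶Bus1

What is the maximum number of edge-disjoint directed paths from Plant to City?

Assign every edge capacity 1; by Menger, the answer equals the max flow.
Path Plant→City (+1); total 1.
Path Plant→Bus4→City (+1); total 2.
Path Plant→Bus2→City (+1); total 3.
Path Plant→Sub3→City (+1); total 4.
No residual Plant→City path; max flow = 4.
Certifying cut of size 4: {Plant→Bus2, Plant→Bus4, Plant→City, Plant→Sub3}.

4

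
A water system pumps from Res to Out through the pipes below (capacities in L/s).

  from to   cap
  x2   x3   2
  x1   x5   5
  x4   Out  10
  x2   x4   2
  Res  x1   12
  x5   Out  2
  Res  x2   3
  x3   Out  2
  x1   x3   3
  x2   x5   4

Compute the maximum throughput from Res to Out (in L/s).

6

Augment Res→x1→x3→Out: bottleneck 2, flow now 2.
Augment Res→x1→x5→Out: bottleneck 2, flow now 4.
Augment Res→x2→x4→Out: bottleneck 2, flow now 6.
No augmenting path remains; maximum flow = 6.
In the residual graph, reachable from Res: {Res, x1, x2, x3, x5}.
Min-cut edges: x2→x4 (2), x3→Out (2), x5→Out (2); capacity 2 + 2 + 2 = 6.
This cut is saturated, so no flow can exceed 6.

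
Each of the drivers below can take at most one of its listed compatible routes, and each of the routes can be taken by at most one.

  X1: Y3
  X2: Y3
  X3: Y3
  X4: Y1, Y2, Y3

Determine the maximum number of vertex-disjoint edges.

Unit-capacity flow: source→left, listed edges, right→sink; max matching = max flow.
Augmenting path X1→Y3 (+1); matched 1.
Augmenting path X4→Y1 (+1); matched 2.
No augmenting path remains; maximum matching = 2.
König certificate: {X4, Y3} is a vertex cover of size 2 (every listed pair touches it), so no matching can be larger.

2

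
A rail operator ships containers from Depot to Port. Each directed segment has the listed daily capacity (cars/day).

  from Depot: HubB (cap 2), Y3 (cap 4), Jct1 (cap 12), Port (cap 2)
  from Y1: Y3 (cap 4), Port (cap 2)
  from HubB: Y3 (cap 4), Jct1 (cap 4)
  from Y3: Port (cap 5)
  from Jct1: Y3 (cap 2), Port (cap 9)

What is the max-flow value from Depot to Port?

Augment Depot→Port: bottleneck 2, flow now 2.
Augment Depot→Y3→Port: bottleneck 4, flow now 6.
Augment Depot→Jct1→Port: bottleneck 9, flow now 15.
Augment Depot→HubB→Y3→Port: bottleneck 1, flow now 16.
No augmenting path remains; maximum flow = 16.
In the residual graph, reachable from Depot: {Depot, HubB, Y3, Jct1}.
Min-cut edges: Depot→Port (2), Y3→Port (5), Jct1→Port (9); capacity 2 + 5 + 9 = 16.
This cut is saturated, so no flow can exceed 16.

16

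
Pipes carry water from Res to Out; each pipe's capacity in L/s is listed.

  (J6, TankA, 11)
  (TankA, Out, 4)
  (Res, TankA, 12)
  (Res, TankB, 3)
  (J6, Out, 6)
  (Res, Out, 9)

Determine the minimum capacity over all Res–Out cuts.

13

Augment Res→Out: bottleneck 9, flow now 9.
Augment Res→TankA→Out: bottleneck 4, flow now 13.
No augmenting path remains; maximum flow = 13.
By max-flow min-cut, the minimum cut capacity equals the max flow.
In the residual graph, reachable from Res: {Res, TankB, TankA}.
Min-cut edges: Res→Out (9), TankA→Out (4); capacity 9 + 4 = 13.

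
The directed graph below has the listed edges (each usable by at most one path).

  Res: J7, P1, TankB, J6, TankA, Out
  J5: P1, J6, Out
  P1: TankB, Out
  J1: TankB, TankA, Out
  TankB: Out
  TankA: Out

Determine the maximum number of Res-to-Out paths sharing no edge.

4

Assign every edge capacity 1; by Menger, the answer equals the max flow.
Path Res→Out (+1); total 1.
Path Res→P1→Out (+1); total 2.
Path Res→TankB→Out (+1); total 3.
Path Res→TankA→Out (+1); total 4.
No residual Res→Out path; max flow = 4.
Certifying cut of size 4: {Res→Out, Res→P1, Res→TankA, Res→TankB}.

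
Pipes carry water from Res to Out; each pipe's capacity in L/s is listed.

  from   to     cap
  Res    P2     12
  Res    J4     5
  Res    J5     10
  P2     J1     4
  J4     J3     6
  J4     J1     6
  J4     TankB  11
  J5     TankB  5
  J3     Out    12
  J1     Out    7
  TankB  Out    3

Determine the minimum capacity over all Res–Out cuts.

12

Augment Res→P2→J1→Out: bottleneck 4, flow now 4.
Augment Res→J4→J3→Out: bottleneck 5, flow now 9.
Augment Res→J5→TankB→Out: bottleneck 3, flow now 12.
No augmenting path remains; maximum flow = 12.
By max-flow min-cut, the minimum cut capacity equals the max flow.
In the residual graph, reachable from Res: {Res, P2, J5, TankB}.
Min-cut edges: Res→J4 (5), P2→J1 (4), TankB→Out (3); capacity 5 + 4 + 3 = 12.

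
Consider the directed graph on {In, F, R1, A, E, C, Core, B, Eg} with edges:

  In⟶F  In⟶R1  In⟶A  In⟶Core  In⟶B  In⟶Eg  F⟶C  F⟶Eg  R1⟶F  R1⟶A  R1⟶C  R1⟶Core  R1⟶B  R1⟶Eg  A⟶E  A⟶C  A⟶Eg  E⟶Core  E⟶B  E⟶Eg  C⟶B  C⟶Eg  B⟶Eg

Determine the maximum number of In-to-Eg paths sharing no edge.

Assign every edge capacity 1; by Menger, the answer equals the max flow.
Path In→Eg (+1); total 1.
Path In→F→Eg (+1); total 2.
Path In→R1→Eg (+1); total 3.
Path In→A→Eg (+1); total 4.
Path In→B→Eg (+1); total 5.
No residual In→Eg path; max flow = 5.
Certifying cut of size 5: {In→A, In→B, In→Eg, In→F, In→R1}.

5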